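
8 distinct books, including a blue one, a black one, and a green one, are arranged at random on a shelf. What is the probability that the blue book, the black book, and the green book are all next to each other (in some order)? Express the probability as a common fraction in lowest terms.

3/28

There are 8! = 40320 arrangements.
Treat the three as one block: 6! placements × 3! orders within the block = 720·6 = 4320.
Probability = 4320/40320 = 3/28.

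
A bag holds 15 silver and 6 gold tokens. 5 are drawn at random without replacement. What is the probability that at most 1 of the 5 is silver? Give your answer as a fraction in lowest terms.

11/969

Total selections: C(21,5) = 20349.
Favorable selections (at most 1 silver): C(15,0)·C(6,5) + C(15,1)·C(6,4) = 6 + 225 = 231.
Probability = 231/20349 = 11/969.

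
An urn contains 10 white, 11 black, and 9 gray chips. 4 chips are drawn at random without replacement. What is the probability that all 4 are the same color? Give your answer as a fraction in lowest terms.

74/3045

There are C(30,4) = 27405 ways to draw 4 chips.
All same color: C(10,4) + C(11,4) + C(9,4) = 210 + 330 + 126 = 666.
Probability = 666/27405 = 74/3045.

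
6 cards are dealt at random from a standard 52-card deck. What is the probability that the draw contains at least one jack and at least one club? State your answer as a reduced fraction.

6772177/20358520

There are C(52,6) = 20358520 possible draws.
By inclusion-exclusion on the complements, draws missing all jacks or all clubs: C(48,6) + C(39,6) − C(36,6) = 12271512 + 3262623 − 1947792 = 13586343.
So draws with at least one of each: 20358520 − 13586343 = 6772177, probability 6772177/20358520.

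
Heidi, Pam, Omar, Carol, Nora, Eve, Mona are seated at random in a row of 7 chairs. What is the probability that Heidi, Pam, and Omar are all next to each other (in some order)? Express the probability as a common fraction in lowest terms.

There are 7! = 5040 arrangements.
Treat the three as one block: 5! placements × 3! orders within the block = 120·6 = 720.
Probability = 720/5040 = 1/7.

1/7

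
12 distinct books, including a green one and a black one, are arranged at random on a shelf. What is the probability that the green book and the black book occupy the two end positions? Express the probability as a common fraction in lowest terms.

There are 12! = 479001600 arrangements.
Place the green book and the black book at the ends in 2 ways, arrange the remaining 10 in 10! = 3628800 ways: 2·3628800 = 7257600.
Probability = 7257600/479001600 = 1/66.

1/66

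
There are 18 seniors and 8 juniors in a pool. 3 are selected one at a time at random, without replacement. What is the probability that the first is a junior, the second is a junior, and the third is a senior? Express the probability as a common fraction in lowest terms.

21/325

Multiply the conditional probabilities at each draw: 8/26 · 7/25 · 18/24 = 1008/15600 = 21/325.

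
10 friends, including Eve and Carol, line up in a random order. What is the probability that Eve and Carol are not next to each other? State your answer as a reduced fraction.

4/5

There are 10! = 3628800 arrangements.
Arrangements with Eve and Carol adjacent: 2·9! = 725760.
So not adjacent: 3628800 − 725760 = 2903040, probability 2903040/3628800 = 4/5.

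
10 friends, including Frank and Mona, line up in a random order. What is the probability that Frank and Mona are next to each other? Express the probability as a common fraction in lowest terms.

There are 10! = 3628800 arrangements.
Treat Frank and Mona as a block: 9! arrangements of the blocks × 2 orders within the block = 2·362880 = 725760.
Probability = 725760/3628800 = 1/5.

1/5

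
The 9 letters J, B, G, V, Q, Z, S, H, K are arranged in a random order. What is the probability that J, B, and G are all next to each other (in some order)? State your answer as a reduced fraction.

There are 9! = 362880 arrangements.
Treat the three as one block: 7! placements × 3! orders within the block = 5040·6 = 30240.
Probability = 30240/362880 = 1/12.

1/12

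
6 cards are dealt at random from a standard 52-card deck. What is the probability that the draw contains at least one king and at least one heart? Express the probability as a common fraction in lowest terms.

There are C(52,6) = 20358520 possible draws.
By inclusion-exclusion on the complements, draws missing all kings or all hearts: C(48,6) + C(39,6) − C(36,6) = 12271512 + 3262623 − 1947792 = 13586343.
So draws with at least one of each: 20358520 − 13586343 = 6772177, probability 6772177/20358520.

6772177/20358520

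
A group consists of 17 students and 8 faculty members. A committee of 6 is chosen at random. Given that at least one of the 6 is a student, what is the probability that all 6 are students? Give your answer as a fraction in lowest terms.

13/186

Work in counts. Selections with at least one student: C(25,6) − C(8,6) = 177100 − 28 = 177072.
Of those, selections where all 6 are students: C(17,6) = 12376.
Conditional probability = 12376/177072 = 13/186.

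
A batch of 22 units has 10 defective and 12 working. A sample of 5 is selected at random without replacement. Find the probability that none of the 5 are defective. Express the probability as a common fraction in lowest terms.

There are C(22,5) = 26334 possible selections.
Selections with no defective (all working): C(12,5) = 792.
Probability = 792/26334 = 4/133.

4/133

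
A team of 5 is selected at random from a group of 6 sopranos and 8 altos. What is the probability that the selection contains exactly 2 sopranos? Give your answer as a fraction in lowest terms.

60/143

The sample space is all 5-subsets of the 14: C(14,5) = 2002.
Selections with exactly 2 sopranos: choose 2 of the 6 sopranos and 3 of the 8 altos, C(6,2)·C(8,3) = 15·56 = 840.
Probability = 840/2002 = 60/143.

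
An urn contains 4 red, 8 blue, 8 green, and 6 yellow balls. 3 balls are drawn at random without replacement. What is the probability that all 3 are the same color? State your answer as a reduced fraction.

17/325

There are C(26,3) = 2600 ways to draw 3 balls.
All same color: C(4,3) + C(8,3) + C(8,3) + C(6,3) = 4 + 56 + 56 + 20 = 136.
Probability = 136/2600 = 17/325.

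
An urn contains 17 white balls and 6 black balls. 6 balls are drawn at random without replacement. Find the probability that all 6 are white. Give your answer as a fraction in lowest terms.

There are C(23,6) = 100947 possible selections.
Selections with all white: C(17,6) = 12376.
Probability = 12376/100947 = 1768/14421.

1768/14421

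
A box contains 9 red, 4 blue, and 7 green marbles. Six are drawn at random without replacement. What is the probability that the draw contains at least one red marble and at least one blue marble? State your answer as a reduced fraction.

10099/12920

There are C(20,6) = 38760 possible draws.
By inclusion-exclusion on the complements, draws missing all red or all blue: C(11,6) + C(16,6) − C(7,6) = 462 + 8008 − 7 = 8463.
So draws with at least one of each: 38760 − 8463 = 30297, probability 30297/38760 = 10099/12920.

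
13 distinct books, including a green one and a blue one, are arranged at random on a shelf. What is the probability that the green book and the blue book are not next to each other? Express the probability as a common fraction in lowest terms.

11/13

There are 13! = 6227020800 arrangements.
Arrangements with the green book and the blue book adjacent: 2·12! = 958003200.
So not adjacent: 6227020800 − 958003200 = 5269017600, probability 5269017600/6227020800 = 11/13.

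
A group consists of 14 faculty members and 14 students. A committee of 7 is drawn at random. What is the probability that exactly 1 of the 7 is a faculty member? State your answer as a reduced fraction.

49/1380

The sample space is all 7-subsets of the 28: C(28,7) = 1184040.
Selections with exactly 1 faculty member: choose 1 of the 14 faculty members and 6 of the 14 students, C(14,1)·C(14,6) = 14·3003 = 42042.
Probability = 42042/1184040 = 49/1380.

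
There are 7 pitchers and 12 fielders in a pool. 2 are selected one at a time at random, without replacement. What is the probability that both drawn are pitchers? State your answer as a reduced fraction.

7/57

Multiply the conditional probabilities at each draw: 7/19 · 6/18 = 42/342 = 7/57.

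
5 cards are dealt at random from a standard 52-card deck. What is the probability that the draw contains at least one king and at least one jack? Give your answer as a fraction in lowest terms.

There are C(52,5) = 2598960 possible draws.
By inclusion-exclusion on the complements, draws missing all kings or all jacks: C(48,5) + C(48,5) − C(44,5) = 1712304 + 1712304 − 1086008 = 2338600.
So draws with at least one of each: 2598960 − 2338600 = 260360, probability 260360/2598960 = 6509/64974.

6509/64974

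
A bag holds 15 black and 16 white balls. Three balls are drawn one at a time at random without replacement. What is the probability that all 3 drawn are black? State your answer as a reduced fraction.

Multiply the conditional probabilities at each draw: 15/31 · 14/30 · 13/29 = 2730/26970 = 91/899.

91/899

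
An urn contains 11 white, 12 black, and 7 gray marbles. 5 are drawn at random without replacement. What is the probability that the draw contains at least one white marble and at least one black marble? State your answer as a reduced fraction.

40777/47502

There are C(30,5) = 142506 possible draws.
By inclusion-exclusion on the complements, draws missing all white or all black: C(19,5) + C(18,5) − C(7,5) = 11628 + 8568 − 21 = 20175.
So draws with at least one of each: 142506 − 20175 = 122331, probability 122331/142506 = 40777/47502.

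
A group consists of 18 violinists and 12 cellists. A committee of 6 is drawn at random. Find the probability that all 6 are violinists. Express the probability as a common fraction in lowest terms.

68/2175

There are C(30,6) = 593775 possible selections.
Selections with all violinists: C(18,6) = 18564.
Probability = 18564/593775 = 68/2175.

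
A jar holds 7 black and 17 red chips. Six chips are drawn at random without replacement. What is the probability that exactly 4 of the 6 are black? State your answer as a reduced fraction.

170/4807

There are C(24,6) = 134596 ways to choose 6 from 24.
Selections with exactly 4 black: choose 4 of the 7 black and 2 of the 17 red, C(7,4)·C(17,2) = 35·136 = 4760.
Probability = 4760/134596 = 170/4807.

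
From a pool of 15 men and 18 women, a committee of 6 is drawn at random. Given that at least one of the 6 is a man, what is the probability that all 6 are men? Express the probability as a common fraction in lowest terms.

Work in counts. Selections with at least one man: C(33,6) − C(18,6) = 1107568 − 18564 = 1089004.
Of those, selections where all 6 are men: C(15,6) = 5005.
Conditional probability = 5005/1089004 = 715/155572.

715/155572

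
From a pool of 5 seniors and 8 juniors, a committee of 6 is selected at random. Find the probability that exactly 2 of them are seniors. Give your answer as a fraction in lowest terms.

There are C(13,6) = 1716 ways to choose 6 from 13.
Selections with exactly 2 seniors: choose 2 of the 5 seniors and 4 of the 8 juniors, C(5,2)·C(8,4) = 10·70 = 700.
Probability = 700/1716 = 175/429.

175/429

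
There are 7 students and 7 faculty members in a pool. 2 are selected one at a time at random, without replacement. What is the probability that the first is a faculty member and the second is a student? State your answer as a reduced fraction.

Multiply the conditional probabilities at each draw: 7/14 · 7/13 = 49/182 = 7/26.

7/26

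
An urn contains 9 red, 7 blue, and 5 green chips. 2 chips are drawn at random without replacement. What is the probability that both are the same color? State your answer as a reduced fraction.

There are C(21,2) = 210 ways to draw 2 chips.
All same color: C(9,2) + C(7,2) + C(5,2) = 36 + 21 + 10 = 67.
Probability = 67/210.

67/210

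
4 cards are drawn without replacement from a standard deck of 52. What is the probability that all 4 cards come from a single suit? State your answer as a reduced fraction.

There are C(52,4) = 270725 possible 4-card hands.
Hands of one suit: 4 suits × C(13,4) = 4·715 = 2860.
Probability = 2860/270725 = 44/4165.

44/4165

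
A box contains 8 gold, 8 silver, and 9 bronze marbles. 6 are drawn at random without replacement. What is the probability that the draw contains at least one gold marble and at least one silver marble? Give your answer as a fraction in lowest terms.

5444/6325

There are C(25,6) = 177100 possible draws.
By inclusion-exclusion on the complements, draws missing all gold or all silver: C(17,6) + C(17,6) − C(9,6) = 12376 + 12376 − 84 = 24668.
So draws with at least one of each: 177100 − 24668 = 152432, probability 152432/177100 = 5444/6325.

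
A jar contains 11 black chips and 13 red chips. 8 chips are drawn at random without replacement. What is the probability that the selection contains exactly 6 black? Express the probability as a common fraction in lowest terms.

364/7429

There are C(24,8) = 735471 ways to choose 8 from 24.
Selections with exactly 6 black: choose 6 of the 11 black and 2 of the 13 red, C(11,6)·C(13,2) = 462·78 = 36036.
Probability = 36036/735471 = 364/7429.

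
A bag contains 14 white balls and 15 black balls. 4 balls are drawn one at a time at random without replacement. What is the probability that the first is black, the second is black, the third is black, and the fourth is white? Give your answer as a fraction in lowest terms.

Multiply the conditional probabilities at each draw: 15/29 · 14/28 · 13/27 · 14/26 = 38220/570024 = 35/522.

35/522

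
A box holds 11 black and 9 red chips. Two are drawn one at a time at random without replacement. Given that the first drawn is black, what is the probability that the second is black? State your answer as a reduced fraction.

10/19

After removing one black, 19 remain: 10 black and 9 red.
So the probability the next is black is 10/19.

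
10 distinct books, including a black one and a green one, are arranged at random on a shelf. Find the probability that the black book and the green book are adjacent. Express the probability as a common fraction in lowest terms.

1/5

There are 10! = 3628800 arrangements.
Treat the black book and the green book as a block: 9! arrangements of the blocks × 2 orders within the block = 2·362880 = 725760.
Probability = 725760/3628800 = 1/5.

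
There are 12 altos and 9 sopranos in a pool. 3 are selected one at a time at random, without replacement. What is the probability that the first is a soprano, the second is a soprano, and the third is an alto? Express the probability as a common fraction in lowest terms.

Multiply the conditional probabilities at each draw: 9/21 · 8/20 · 12/19 = 864/7980 = 72/665.

72/665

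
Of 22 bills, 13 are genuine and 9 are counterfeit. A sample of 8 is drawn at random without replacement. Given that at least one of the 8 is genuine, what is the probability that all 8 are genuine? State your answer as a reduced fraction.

11/2733

Work in counts. Selections with at least one genuine: C(22,8) − C(9,8) = 319770 − 9 = 319761.
Of those, selections where all 8 are genuine: C(13,8) = 1287.
Conditional probability = 1287/319761 = 11/2733.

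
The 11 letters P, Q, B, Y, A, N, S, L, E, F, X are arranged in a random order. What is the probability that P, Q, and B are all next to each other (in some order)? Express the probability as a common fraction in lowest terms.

3/55

There are 11! = 39916800 arrangements.
Treat the three as one block: 9! placements × 3! orders within the block = 362880·6 = 2177280.
Probability = 2177280/39916800 = 3/55.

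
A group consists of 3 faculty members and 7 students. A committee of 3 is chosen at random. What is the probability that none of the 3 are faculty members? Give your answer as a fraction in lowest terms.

There are C(10,3) = 120 possible selections.
Selections with no faculty members (all students): C(7,3) = 35.
Probability = 35/120 = 7/24.

7/24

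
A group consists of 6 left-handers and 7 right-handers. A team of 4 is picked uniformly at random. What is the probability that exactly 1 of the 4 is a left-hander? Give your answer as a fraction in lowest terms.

There are C(13,4) = 715 ways to choose 4 from 13.
Selections with exactly 1 left-hander: choose 1 of the 6 left-handers and 3 of the 7 right-handers, C(6,1)·C(7,3) = 6·35 = 210.
Probability = 210/715 = 42/143.

42/143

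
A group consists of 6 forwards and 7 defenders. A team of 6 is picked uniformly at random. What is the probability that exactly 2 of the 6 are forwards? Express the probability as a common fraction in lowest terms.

175/572

There are C(13,6) = 1716 ways to choose 6 from 13.
Selections with exactly 2 forwards: choose 2 of the 6 forwards and 4 of the 7 defenders, C(6,2)·C(7,4) = 15·35 = 525.
Probability = 525/1716 = 175/572.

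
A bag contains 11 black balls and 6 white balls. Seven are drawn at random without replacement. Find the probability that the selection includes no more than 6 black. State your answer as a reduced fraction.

Total selections: C(17,7) = 19448.
The complement is exactly 7 black: C(11,7)·C(6,0) = 330.
Probability = 1 − 330/19448 = 19118/19448 = 869/884.

869/884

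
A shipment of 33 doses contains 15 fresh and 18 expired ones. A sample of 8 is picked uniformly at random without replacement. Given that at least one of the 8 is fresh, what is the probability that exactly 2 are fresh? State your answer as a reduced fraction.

Work in counts. Selections with at least one fresh: C(33,8) − C(18,8) = 13884156 − 43758 = 13840398.
Of those, selections where exactly 2 are fresh: C(15,2)·C(18,6) = 105·18564 = 1949220.
Conditional probability = 1949220/13840398 = 8330/59147.

8330/59147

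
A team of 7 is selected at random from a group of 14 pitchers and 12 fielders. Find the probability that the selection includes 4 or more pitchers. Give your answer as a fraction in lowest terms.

137/230

There are C(26,7) = 657800 ways to choose the 7.
Favorable selections (4 or more pitchers): C(14,4)·C(12,3) + C(14,5)·C(12,2) + C(14,6)·C(12,1) + C(14,7)·C(12,0) = 220220 + 132132 + 36036 + 3432 = 391820.
Probability = 391820/657800 = 137/230.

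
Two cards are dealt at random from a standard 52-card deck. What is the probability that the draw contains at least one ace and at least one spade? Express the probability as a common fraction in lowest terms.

There are C(52,2) = 1326 possible draws.
By inclusion-exclusion on the complements, draws missing all aces or all spades: C(48,2) + C(39,2) − C(36,2) = 1128 + 741 − 630 = 1239.
So draws with at least one of each: 1326 − 1239 = 87, probability 87/1326 = 29/442.

29/442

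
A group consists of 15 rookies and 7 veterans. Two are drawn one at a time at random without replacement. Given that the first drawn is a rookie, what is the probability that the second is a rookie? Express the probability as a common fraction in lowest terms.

After removing one rookie, 21 remain: 14 rookies and 7 veterans.
So the probability the next is a rookie is 14/21 = 2/3.

2/3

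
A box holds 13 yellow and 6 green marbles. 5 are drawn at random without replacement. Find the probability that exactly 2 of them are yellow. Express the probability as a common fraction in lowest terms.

The sample space is all 5-subsets of the 19: C(19,5) = 11628.
Selections with exactly 2 yellow: choose 2 of the 13 yellow and 3 of the 6 green, C(13,2)·C(6,3) = 78·20 = 1560.
Probability = 1560/11628 = 130/969.

130/969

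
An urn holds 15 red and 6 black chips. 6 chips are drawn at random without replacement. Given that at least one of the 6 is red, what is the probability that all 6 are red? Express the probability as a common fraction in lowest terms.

455/4933

Work in counts. Selections with at least one red: C(21,6) − C(6,6) = 54264 − 1 = 54263.
Of those, selections where all 6 are red: C(15,6) = 5005.
Conditional probability = 5005/54263 = 455/4933.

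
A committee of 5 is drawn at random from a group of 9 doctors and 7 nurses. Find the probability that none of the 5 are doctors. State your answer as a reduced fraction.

There are C(16,5) = 4368 possible selections.
Selections with no doctors (all nurses): C(7,5) = 21.
Probability = 21/4368 = 1/208.

1/208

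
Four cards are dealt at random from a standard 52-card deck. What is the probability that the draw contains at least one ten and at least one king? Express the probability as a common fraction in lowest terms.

1332/20825

There are C(52,4) = 270725 possible draws.
By inclusion-exclusion on the complements, draws missing all tens or all kings: C(48,4) + C(48,4) − C(44,4) = 194580 + 194580 − 135751 = 253409.
So draws with at least one of each: 270725 − 253409 = 17316, probability 17316/270725 = 1332/20825.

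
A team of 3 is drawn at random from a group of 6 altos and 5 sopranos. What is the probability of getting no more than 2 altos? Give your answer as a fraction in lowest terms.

There are C(11,3) = 165 ways to choose the 3.
The complement is exactly 3 altos: C(6,3)·C(5,0) = 20.
Probability = 1 − 20/165 = 145/165 = 29/33.

29/33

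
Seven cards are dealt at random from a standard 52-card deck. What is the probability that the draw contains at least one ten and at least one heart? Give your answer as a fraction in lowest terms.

There are C(52,7) = 133784560 possible draws.
By inclusion-exclusion on the complements, draws missing all tens or all hearts: C(48,7) + C(39,7) − C(36,7) = 73629072 + 15380937 − 8347680 = 80662329.
So draws with at least one of each: 133784560 − 80662329 = 53122231, probability 53122231/133784560.

53122231/133784560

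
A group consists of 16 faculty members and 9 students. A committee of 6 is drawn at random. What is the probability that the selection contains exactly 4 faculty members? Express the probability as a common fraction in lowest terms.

468/1265

There are C(25,6) = 177100 ways to choose 6 from 25.
Selections with exactly 4 faculty members: choose 4 of the 16 faculty members and 2 of the 9 students, C(16,4)·C(9,2) = 1820·36 = 65520.
Probability = 65520/177100 = 468/1265.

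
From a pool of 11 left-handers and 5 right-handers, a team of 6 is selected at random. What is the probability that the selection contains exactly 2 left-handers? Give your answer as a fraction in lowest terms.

25/728

Total number of selections: C(16,6) = 8008.
Selections with exactly 2 left-handers: choose 2 of the 11 left-handers and 4 of the 5 right-handers, C(11,2)·C(5,4) = 55·5 = 275.
Probability = 275/8008 = 25/728.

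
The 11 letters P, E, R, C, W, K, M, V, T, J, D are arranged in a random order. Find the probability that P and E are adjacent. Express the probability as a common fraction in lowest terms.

2/11

There are 11! = 39916800 arrangements.
Treat P and E as a block: 10! arrangements of the blocks × 2 orders within the block = 2·3628800 = 7257600.
Probability = 7257600/39916800 = 2/11.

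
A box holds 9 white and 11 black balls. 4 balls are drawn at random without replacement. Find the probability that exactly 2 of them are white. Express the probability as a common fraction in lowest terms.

The sample space is all 4-subsets of the 20: C(20,4) = 4845.
Selections with exactly 2 white: choose 2 of the 9 white and 2 of the 11 black, C(9,2)·C(11,2) = 36·55 = 1980.
Probability = 1980/4845 = 132/323.

132/323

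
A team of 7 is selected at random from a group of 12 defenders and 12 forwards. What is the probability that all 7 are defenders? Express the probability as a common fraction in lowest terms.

1/437

There are C(24,7) = 346104 possible selections.
Selections with all defenders: C(12,7) = 792.
Probability = 792/346104 = 1/437.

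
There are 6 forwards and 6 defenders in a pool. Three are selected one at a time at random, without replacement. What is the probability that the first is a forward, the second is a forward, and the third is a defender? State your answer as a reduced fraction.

3/22

Multiply the conditional probabilities at each draw: 6/12 · 5/11 · 6/10 = 180/1320 = 3/22.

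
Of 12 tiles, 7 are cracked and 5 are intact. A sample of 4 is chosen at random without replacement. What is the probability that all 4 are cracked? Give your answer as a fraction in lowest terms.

7/99

There are C(12,4) = 495 possible selections.
Selections with all cracked: C(7,4) = 35.
Probability = 35/495 = 7/99.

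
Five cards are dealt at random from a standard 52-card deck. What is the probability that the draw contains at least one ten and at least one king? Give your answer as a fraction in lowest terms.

There are C(52,5) = 2598960 possible draws.
By inclusion-exclusion on the complements, draws missing all tens or all kings: C(48,5) + C(48,5) − C(44,5) = 1712304 + 1712304 − 1086008 = 2338600.
So draws with at least one of each: 2598960 − 2338600 = 260360, probability 260360/2598960 = 6509/64974.

6509/64974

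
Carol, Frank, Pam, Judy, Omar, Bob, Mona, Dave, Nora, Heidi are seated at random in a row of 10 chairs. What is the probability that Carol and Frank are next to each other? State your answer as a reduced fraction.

There are 10! = 3628800 arrangements.
Treat Carol and Frank as a block: 9! arrangements of the blocks × 2 orders within the block = 2·362880 = 725760.
Probability = 725760/3628800 = 1/5.

1/5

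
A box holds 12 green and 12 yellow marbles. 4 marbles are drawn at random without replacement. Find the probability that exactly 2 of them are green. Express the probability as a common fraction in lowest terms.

Total number of selections: C(24,4) = 10626.
Selections with exactly 2 green: choose 2 of the 12 green and 2 of the 12 yellow, C(12,2)·C(12,2) = 66·66 = 4356.
Probability = 4356/10626 = 66/161.

66/161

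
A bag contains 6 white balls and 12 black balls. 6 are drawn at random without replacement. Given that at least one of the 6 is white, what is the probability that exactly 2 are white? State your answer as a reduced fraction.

165/392

Work in counts. Selections with at least one white: C(18,6) − C(12,6) = 18564 − 924 = 17640.
Of those, selections where exactly 2 are white: C(6,2)·C(12,4) = 15·495 = 7425.
Conditional probability = 7425/17640 = 165/392.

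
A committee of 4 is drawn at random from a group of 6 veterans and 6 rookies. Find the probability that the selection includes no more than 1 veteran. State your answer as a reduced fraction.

Total selections: C(12,4) = 495.
Favorable selections (no more than 1 veteran): C(6,0)·C(6,4) + C(6,1)·C(6,3) = 15 + 120 = 135.
Probability = 135/495 = 3/11.

3/11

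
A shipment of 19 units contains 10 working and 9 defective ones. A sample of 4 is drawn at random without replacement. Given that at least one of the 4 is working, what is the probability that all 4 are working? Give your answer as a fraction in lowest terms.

7/125

Work in counts. Selections with at least one working: C(19,4) − C(9,4) = 3876 − 126 = 3750.
Of those, selections where all 4 are working: C(10,4) = 210.
Conditional probability = 210/3750 = 7/125.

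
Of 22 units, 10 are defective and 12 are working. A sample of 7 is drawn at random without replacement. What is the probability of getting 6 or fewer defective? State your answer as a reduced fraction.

Total selections: C(22,7) = 170544.
The complement is exactly 7 defective: C(10,7)·C(12,0) = 120.
Probability = 1 − 120/170544 = 170424/170544 = 7101/7106.

7101/7106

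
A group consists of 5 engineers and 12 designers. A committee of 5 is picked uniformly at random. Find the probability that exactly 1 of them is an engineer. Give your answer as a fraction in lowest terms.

There are C(17,5) = 6188 ways to choose 5 from 17.
Selections with exactly 1 engineer: choose 1 of the 5 engineers and 4 of the 12 designers, C(5,1)·C(12,4) = 5·495 = 2475.
Probability = 2475/6188.

2475/6188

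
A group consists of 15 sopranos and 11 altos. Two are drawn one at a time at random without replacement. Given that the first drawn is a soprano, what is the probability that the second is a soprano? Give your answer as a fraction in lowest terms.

After removing one soprano, 25 remain: 14 sopranos and 11 altos.
So the probability the next is a soprano is 14/25.

14/25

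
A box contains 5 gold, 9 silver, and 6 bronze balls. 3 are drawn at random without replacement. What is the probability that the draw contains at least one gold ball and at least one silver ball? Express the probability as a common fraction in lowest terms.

There are C(20,3) = 1140 possible draws.
By inclusion-exclusion on the complements, draws missing all gold or all silver: C(15,3) + C(11,3) − C(6,3) = 455 + 165 − 20 = 600.
So draws with at least one of each: 1140 − 600 = 540, probability 540/1140 = 9/19.

9/19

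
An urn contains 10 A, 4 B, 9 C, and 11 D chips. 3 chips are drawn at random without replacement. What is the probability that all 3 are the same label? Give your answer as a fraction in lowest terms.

There are C(34,3) = 5984 ways to draw 3 chips.
All same label: C(10,3) + C(4,3) + C(9,3) + C(11,3) = 120 + 4 + 84 + 165 = 373.
Probability = 373/5984.

373/5984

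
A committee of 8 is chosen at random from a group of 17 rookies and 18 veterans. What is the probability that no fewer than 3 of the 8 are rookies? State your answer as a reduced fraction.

There are C(35,8) = 23535820 ways to choose the 8.
Favorable selections (no fewer than 3 rookies): C(17,3)·C(18,5) + C(17,4)·C(18,4) + C(17,5)·C(18,3) + C(17,6)·C(18,2) + C(17,7)·C(18,1) + C(17,8)·C(18,0) = 5826240 + 7282800 + 5049408 + 1893528 + 350064 + 24310 = 20426350.
Probability = 20426350/23535820 = 17165/19778.

17165/19778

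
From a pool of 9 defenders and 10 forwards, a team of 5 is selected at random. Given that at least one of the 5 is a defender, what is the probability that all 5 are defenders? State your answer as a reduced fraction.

Work in counts. Selections with at least one defender: C(19,5) − C(10,5) = 11628 − 252 = 11376.
Of those, selections where all 5 are defenders: C(9,5) = 126.
Conditional probability = 126/11376 = 7/632.

7/632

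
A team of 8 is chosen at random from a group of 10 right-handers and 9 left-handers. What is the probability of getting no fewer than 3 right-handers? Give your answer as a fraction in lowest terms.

7937/8398

Total selections: C(19,8) = 75582.
Count the complement (fewer than 3 right-handers): C(10,0)·C(9,8) + C(10,1)·C(9,7) + C(10,2)·C(9,6) = 9 + 360 + 3780 = 4149.
Probability = 1 − 4149/75582 = 71433/75582 = 7937/8398.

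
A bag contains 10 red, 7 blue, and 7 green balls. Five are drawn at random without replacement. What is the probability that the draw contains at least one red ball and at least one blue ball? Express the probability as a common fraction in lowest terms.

1635/2024

There are C(24,5) = 42504 possible draws.
By inclusion-exclusion on the complements, draws missing all red or all blue: C(14,5) + C(17,5) − C(7,5) = 2002 + 6188 − 21 = 8169.
So draws with at least one of each: 42504 − 8169 = 34335, probability 34335/42504 = 1635/2024.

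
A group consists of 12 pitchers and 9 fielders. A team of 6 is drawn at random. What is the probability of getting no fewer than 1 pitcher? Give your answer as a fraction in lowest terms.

There are C(21,6) = 54264 ways to choose the 6.
Favorable selections (no fewer than 1 pitcher): C(12,1)·C(9,5) + C(12,2)·C(9,4) + C(12,3)·C(9,3) + C(12,4)·C(9,2) + C(12,5)·C(9,1) + C(12,6)·C(9,0) = 1512 + 8316 + 18480 + 17820 + 7128 + 924 = 54180.
Probability = 54180/54264 = 645/646.

645/646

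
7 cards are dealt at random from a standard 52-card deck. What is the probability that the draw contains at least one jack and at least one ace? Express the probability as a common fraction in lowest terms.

There are C(52,7) = 133784560 possible draws.
By inclusion-exclusion on the complements, draws missing all jacks or all aces: C(48,7) + C(48,7) − C(44,7) = 73629072 + 73629072 − 38320568 = 108937576.
So draws with at least one of each: 133784560 − 108937576 = 24846984, probability 24846984/133784560 = 3105873/16723070.

3105873/16723070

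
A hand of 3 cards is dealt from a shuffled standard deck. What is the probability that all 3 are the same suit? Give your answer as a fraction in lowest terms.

22/425

There are C(52,3) = 22100 possible 3-card hands.
Hands of one suit: 4 suits × C(13,3) = 4·286 = 1144.
Probability = 1144/22100 = 22/425.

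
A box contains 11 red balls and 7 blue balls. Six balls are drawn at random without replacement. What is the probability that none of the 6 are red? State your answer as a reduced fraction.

1/2652

There are C(18,6) = 18564 possible selections.
Selections with no red (all blue): C(7,6) = 7.
Probability = 7/18564 = 1/2652.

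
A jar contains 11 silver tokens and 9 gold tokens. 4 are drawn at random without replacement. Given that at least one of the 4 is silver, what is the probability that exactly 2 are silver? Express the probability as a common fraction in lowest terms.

60/143

Work in counts. Selections with at least one silver: C(20,4) − C(9,4) = 4845 − 126 = 4719.
Of those, selections where exactly 2 are silver: C(11,2)·C(9,2) = 55·36 = 1980.
Conditional probability = 1980/4719 = 60/143.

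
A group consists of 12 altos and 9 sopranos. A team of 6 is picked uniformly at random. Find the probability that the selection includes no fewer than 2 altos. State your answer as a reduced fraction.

There are C(21,6) = 54264 ways to choose the 6.
Count the complement (fewer than 2 altos): C(12,0)·C(9,6) + C(12,1)·C(9,5) = 84 + 1512 = 1596.
Probability = 1 − 1596/54264 = 52668/54264 = 33/34.

33/34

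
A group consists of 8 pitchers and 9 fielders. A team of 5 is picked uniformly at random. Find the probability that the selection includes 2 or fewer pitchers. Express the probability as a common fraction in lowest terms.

There are C(17,5) = 6188 ways to choose the 5.
Favorable selections (2 or fewer pitchers): C(8,0)·C(9,5) + C(8,1)·C(9,4) + C(8,2)·C(9,3) = 126 + 1008 + 2352 = 3486.
Probability = 3486/6188 = 249/442.

249/442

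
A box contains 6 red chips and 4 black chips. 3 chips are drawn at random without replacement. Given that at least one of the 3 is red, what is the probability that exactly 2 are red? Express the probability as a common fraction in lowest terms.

Work in counts. Selections with at least one red: C(10,3) − C(4,3) = 120 − 4 = 116.
Of those, selections where exactly 2 are red: C(6,2)·C(4,1) = 15·4 = 60.
Conditional probability = 60/116 = 15/29.

15/29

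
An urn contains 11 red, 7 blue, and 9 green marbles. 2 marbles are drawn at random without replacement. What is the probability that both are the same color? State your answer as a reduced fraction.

There are C(27,2) = 351 ways to draw 2 marbles.
All same color: C(11,2) + C(7,2) + C(9,2) = 55 + 21 + 36 = 112.
Probability = 112/351.

112/351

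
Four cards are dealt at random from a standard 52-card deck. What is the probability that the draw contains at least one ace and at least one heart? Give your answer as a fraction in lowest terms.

There are C(52,4) = 270725 possible draws.
By inclusion-exclusion on the complements, draws missing all aces or all hearts: C(48,4) + C(39,4) − C(36,4) = 194580 + 82251 − 58905 = 217926.
So draws with at least one of each: 270725 − 217926 = 52799, probability 52799/270725.

52799/270725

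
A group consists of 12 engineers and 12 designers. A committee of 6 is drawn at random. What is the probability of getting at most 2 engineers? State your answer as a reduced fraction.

Total selections: C(24,6) = 134596.
Favorable selections (at most 2 engineers): C(12,0)·C(12,6) + C(12,1)·C(12,5) + C(12,2)·C(12,4) = 924 + 9504 + 32670 = 43098.
Probability = 43098/134596 = 1959/6118.

1959/6118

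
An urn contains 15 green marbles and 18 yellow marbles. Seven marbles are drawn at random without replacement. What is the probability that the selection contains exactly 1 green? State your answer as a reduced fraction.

There are C(33,7) = 4272048 ways to choose 7 from 33.
Selections with exactly 1 green: choose 1 of the 15 green and 6 of the 18 yellow, C(15,1)·C(18,6) = 15·18564 = 278460.
Probability = 278460/4272048 = 7735/118668.

7735/118668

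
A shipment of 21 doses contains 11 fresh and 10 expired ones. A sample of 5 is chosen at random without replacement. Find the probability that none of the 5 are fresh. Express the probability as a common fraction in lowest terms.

There are C(21,5) = 20349 possible selections.
Selections with no fresh (all expired): C(10,5) = 252.
Probability = 252/20349 = 4/323.

4/323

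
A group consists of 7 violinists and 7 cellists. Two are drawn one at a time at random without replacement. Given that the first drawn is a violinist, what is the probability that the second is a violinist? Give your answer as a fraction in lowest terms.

6/13

After removing one violinist, 13 remain: 6 violinists and 7 cellists.
So the probability the next is a violinist is 6/13.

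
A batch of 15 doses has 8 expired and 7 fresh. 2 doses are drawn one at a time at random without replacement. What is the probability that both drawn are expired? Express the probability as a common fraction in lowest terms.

Multiply the conditional probabilities at each draw: 8/15 · 7/14 = 56/210 = 4/15.

4/15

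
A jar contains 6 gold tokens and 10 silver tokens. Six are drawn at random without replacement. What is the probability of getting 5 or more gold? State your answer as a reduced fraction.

61/8008

There are C(16,6) = 8008 ways to choose the 6.
Favorable selections (5 or more gold): C(6,5)·C(10,1) + C(6,6)·C(10,0) = 60 + 1 = 61.
Probability = 61/8008.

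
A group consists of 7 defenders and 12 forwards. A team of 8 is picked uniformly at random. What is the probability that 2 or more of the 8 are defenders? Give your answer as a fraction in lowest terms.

There are C(19,8) = 75582 ways to choose the 8.
Favorable selections (2 or more defenders): C(7,2)·C(12,6) + C(7,3)·C(12,5) + C(7,4)·C(12,4) + C(7,5)·C(12,3) + C(7,6)·C(12,2) + C(7,7)·C(12,1) = 19404 + 27720 + 17325 + 4620 + 462 + 12 = 69543.
Probability = 69543/75582 = 7727/8398.

7727/8398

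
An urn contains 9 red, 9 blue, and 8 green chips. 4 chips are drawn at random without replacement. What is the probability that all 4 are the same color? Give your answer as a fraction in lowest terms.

7/325

There are C(26,4) = 14950 ways to draw 4 chips.
All same color: C(9,4) + C(9,4) + C(8,4) = 126 + 126 + 70 = 322.
Probability = 322/14950 = 7/325.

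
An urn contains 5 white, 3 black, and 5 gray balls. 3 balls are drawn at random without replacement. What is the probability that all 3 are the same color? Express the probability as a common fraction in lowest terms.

There are C(13,3) = 286 ways to draw 3 balls.
All same color: C(5,3) + C(3,3) + C(5,3) = 10 + 1 + 10 = 21.
Probability = 21/286.

21/286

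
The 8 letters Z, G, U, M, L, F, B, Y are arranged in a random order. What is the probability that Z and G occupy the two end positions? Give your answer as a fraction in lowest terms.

1/28

There are 8! = 40320 arrangements.
Place Z and G at the ends in 2 ways, arrange the remaining 6 in 6! = 720 ways: 2·720 = 1440.
Probability = 1440/40320 = 1/28.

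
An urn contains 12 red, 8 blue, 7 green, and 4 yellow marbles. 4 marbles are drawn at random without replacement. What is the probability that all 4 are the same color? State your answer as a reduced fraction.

601/31465

There are C(31,4) = 31465 ways to draw 4 marbles.
All same color: C(12,4) + C(8,4) + C(7,4) + C(4,4) = 495 + 70 + 35 + 1 = 601.
Probability = 601/31465.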